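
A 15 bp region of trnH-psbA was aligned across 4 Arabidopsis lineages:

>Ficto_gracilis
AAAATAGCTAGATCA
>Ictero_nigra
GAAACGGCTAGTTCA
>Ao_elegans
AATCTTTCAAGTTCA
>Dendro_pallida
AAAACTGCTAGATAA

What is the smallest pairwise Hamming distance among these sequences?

3

Pairwise Hamming distances:
  Ficto_gracilis vs Ictero_nigra: 4
  Ficto_gracilis vs Ao_elegans: 6
  Ficto_gracilis vs Dendro_pallida: 3
  Ictero_nigra vs Ao_elegans: 7
  Ictero_nigra vs Dendro_pallida: 4
  Ao_elegans vs Dendro_pallida: 7
The smallest is 3, between Ficto_gracilis and Dendro_pallida.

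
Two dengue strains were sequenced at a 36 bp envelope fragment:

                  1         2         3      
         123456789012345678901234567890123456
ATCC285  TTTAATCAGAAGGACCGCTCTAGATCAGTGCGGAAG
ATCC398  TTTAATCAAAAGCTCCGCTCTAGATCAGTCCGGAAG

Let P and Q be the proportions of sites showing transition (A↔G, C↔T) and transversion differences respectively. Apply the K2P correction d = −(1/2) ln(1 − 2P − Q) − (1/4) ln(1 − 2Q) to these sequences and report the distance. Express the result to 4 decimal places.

Differing sites — 9:G/A (Ti); 13:G/C (Tv); 14:A/T (Tv); 30:G/C (Tv).
Of the 4 differences, 1 transition and 3 transversions over 36 sites: P = 1/36 = 0.027778, Q = 3/36 = 0.083333.
d = −0.5·ln(0.861111) − 0.25·ln(0.833334) = −0.5·(-0.149532) − 0.25·(-0.182321) = 0.1203.

0.1203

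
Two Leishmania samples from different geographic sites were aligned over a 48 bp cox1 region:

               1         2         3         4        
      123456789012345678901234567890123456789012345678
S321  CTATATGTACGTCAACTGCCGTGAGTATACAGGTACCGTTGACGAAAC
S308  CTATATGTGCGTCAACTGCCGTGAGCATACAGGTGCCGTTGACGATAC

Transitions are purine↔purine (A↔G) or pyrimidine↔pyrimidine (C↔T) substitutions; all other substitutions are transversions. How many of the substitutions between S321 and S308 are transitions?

3

The sequences differ at positions 9 (A/G, transition), 26 (T/C, transition), 35 (A/G, transition), 46 (A/T, transversion).
Of the 4 differences, 3 transitions and 1 transversion, so the answer is 3.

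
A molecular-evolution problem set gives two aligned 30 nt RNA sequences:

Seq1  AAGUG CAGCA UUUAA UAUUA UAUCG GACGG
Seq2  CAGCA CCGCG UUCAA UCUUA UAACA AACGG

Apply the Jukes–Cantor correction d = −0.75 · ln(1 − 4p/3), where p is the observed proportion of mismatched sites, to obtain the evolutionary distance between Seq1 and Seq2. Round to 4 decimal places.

The sequences differ at positions 1 (A/C), 4 (U/C), 5 (G/A), 7 (A/C), 10 (A/G), 13 (U/C), 17 (A/C), 23 (U/A), 25 (G/A), 26 (G/A).
p = 10/30 = 0.333333.
d = −0.75 · ln(1 − (4/3)·0.333333) = −0.75 · ln(0.555556) = −0.75 · (-0.587786) = 0.4408.

0.4408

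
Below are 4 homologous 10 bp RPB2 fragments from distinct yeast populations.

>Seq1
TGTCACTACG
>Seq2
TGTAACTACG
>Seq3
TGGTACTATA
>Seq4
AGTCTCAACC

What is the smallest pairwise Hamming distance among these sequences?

Pairwise Hamming distances:
  Seq1 vs Seq2: 1
  Seq1 vs Seq3: 4
  Seq1 vs Seq4: 4
  Seq2 vs Seq3: 4
  Seq2 vs Seq4: 5
  Seq3 vs Seq4: 7
The smallest is 1, between Seq1 and Seq2.

1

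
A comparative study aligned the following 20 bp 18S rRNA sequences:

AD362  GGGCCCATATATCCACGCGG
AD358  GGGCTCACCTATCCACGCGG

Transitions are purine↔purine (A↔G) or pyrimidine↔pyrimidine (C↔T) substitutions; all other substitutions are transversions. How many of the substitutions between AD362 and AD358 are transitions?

2

Mismatches occur at site 5 (C/T, transition), site 8 (T/C, transition), site 9 (A/C, transversion).
Of the 3 differences, 2 transitions and 1 transversion, so the answer is 2.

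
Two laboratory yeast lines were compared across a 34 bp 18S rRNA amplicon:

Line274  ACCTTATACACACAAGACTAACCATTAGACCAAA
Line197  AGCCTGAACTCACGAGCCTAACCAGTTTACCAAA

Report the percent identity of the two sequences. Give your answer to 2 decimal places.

Differing sites — 2:C/G; 4:T/C; 6:A/G; 7:T/A; 10:A/T; 14:A/G; 17:A/C; 25:T/G; 27:A/T; 28:G/T.
24 of the 34 sites match, so the percent identity is 24/34 × 100 = 70.59%.

70.59%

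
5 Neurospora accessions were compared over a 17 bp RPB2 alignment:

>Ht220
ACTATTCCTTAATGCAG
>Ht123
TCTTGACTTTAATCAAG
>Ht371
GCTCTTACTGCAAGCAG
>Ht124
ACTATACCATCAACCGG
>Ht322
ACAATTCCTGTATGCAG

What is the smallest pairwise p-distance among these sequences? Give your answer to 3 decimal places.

Pairwise Hamming distances:
  Ht220 vs Ht123: 7
  Ht220 vs Ht371: 6
  Ht220 vs Ht124: 6
  Ht220 vs Ht322: 3
  Ht123 vs Ht371: 11
  Ht123 vs Ht124: 9
  Ht123 vs Ht322: 10
  Ht371 vs Ht124: 8
  Ht371 vs Ht322: 6
  Ht124 vs Ht322: 8
The smallest is 3 mismatches, between Ht220 and Ht322; p = 3/17 = 0.176.

0.176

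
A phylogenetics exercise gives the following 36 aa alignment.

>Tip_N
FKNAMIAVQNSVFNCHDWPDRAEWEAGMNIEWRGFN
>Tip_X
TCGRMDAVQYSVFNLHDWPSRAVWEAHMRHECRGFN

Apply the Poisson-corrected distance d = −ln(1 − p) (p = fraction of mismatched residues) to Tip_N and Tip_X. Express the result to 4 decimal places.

0.4480

Mismatches occur at site 1 (F→T), site 2 (K→C), site 3 (N→G), site 4 (A→R), site 6 (I→D), site 10 (N→Y), site 15 (C→L), site 20 (D→S), site 23 (E→V), site 27 (G→H), site 29 (N→R), site 30 (I→H), site 32 (W→C).
p = 13/36 = 0.361111.
d = −ln(1 − 0.361111) = −ln(0.638889) = 0.4480.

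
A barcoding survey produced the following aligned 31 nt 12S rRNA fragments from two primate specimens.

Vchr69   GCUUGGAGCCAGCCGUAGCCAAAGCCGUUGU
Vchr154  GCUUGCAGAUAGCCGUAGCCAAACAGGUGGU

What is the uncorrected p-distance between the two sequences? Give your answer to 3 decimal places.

0.226

The sequences differ at positions 6 (G/C), 9 (C/A), 10 (C/U), 24 (G/C), 25 (C/A), 26 (C/G), 29 (U/G).
There are 7 differences over 31 sites, so p = 7/31 = 0.226.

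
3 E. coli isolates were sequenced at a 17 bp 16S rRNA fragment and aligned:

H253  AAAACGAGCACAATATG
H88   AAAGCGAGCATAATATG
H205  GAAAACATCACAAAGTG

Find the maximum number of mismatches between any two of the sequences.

8

Pairwise Hamming distances:
  H253 vs H88: 2
  H253 vs H205: 6
  H88 vs H205: 8
The largest is 8, between H88 and H205.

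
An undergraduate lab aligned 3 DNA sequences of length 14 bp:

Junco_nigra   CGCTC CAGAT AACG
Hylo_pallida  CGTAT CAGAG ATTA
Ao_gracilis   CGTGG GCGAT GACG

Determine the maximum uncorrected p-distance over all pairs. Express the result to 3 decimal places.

0.643

Pairwise Hamming distances:
  Junco_nigra vs Hylo_pallida: 7
  Junco_nigra vs Ao_gracilis: 6
  Hylo_pallida vs Ao_gracilis: 9
The largest is 9 mismatches, between Hylo_pallida and Ao_gracilis; p = 9/14 = 0.643.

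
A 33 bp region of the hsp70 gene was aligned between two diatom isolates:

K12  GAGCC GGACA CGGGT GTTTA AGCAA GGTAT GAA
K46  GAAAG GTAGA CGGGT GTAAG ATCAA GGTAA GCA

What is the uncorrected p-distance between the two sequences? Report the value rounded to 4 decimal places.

0.3333

Mismatches occur at site 3 (G/A), site 4 (C/A), site 5 (C/G), site 7 (G/T), site 9 (C/G), site 18 (T/A), site 19 (T/A), site 20 (A/G), site 22 (G/T), site 30 (T/A), site 32 (A/C).
There are 11 differences over 33 sites, so p = 11/33 = 0.3333.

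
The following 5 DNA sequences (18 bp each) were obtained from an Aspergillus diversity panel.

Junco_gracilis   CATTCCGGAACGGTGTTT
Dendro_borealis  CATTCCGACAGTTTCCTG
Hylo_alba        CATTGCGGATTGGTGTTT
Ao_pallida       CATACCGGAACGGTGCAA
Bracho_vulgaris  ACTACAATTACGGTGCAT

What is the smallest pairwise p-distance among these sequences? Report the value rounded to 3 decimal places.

Pairwise Hamming distances:
  Junco_gracilis vs Dendro_borealis: 8
  Junco_gracilis vs Hylo_alba: 3
  Junco_gracilis vs Ao_pallida: 4
  Junco_gracilis vs Bracho_vulgaris: 9
  Dendro_borealis vs Hylo_alba: 10
  Dendro_borealis vs Ao_pallida: 9
  Dendro_borealis vs Bracho_vulgaris: 13
  Hylo_alba vs Ao_pallida: 7
  Hylo_alba vs Bracho_vulgaris: 12
  Ao_pallida vs Bracho_vulgaris: 7
The smallest is 3 mismatches, between Junco_gracilis and Hylo_alba; p = 3/18 = 0.167.

0.167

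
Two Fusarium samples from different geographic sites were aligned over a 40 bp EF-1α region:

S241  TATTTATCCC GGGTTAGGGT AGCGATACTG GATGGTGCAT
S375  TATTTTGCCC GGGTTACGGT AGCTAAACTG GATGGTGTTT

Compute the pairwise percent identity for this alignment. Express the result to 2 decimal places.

Mismatches occur at site 6 (A→T), site 7 (T→G), site 17 (G→C), site 24 (G→T), site 26 (T→A), site 38 (C→T), site 39 (A→T).
33 of the 40 sites match, so the percent identity is 33/40 × 100 = 82.50%.

82.50%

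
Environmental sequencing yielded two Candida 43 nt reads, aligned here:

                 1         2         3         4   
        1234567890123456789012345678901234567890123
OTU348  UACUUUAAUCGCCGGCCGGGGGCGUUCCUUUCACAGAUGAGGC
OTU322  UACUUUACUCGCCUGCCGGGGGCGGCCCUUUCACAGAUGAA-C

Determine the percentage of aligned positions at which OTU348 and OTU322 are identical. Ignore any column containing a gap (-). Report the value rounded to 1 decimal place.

Excluding the 1 gap column leaves 42 comparable sites.
The sequences differ at positions 8 (A/C), 14 (G/U), 25 (U/G), 26 (U/C), 41 (G/A).
37 of the 42 comparable sites match, so the percent identity is 37/42 × 100 = 88.1%.

88.1%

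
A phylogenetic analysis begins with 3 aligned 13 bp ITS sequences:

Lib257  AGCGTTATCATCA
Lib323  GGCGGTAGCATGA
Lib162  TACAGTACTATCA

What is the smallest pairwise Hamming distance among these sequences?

Pairwise Hamming distances:
  Lib257 vs Lib323: 4
  Lib257 vs Lib162: 6
  Lib323 vs Lib162: 6
The smallest is 4, between Lib257 and Lib323.

4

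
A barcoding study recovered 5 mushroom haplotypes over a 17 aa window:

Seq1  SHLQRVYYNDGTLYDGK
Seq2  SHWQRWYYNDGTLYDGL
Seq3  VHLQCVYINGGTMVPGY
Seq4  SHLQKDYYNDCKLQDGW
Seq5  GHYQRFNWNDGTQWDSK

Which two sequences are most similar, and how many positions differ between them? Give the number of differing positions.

3

Pairwise Hamming distances:
  Seq1 vs Seq2: 3
  Seq1 vs Seq3: 8
  Seq1 vs Seq4: 6
  Seq1 vs Seq5: 8
  Seq2 vs Seq3: 10
  Seq2 vs Seq4: 7
  Seq2 vs Seq5: 9
  Seq3 vs Seq4: 11
  Seq3 vs Seq5: 12
  Seq4 vs Seq5: 12
The smallest is 3, between Seq1 and Seq2.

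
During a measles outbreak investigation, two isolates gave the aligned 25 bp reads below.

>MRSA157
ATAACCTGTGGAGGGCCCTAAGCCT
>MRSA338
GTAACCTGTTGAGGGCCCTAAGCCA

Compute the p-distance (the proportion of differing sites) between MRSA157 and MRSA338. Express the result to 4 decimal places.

Mismatches occur at site 1 (A↔G), site 10 (G↔T), site 25 (T↔A).
There are 3 differences over 25 sites, so p = 3/25 = 0.1200.

0.1200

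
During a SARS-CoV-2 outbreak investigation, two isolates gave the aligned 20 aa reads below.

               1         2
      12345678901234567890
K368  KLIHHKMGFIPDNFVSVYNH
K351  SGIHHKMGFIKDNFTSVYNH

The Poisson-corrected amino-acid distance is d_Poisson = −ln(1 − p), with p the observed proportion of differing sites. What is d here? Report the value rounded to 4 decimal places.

0.2231

The sequences differ at positions 1 (K/S), 2 (L/G), 11 (P/K), 15 (V/T).
p = 4/20 = 0.200000.
d = −ln(1 − 0.200000) = −ln(0.800000) = 0.2231.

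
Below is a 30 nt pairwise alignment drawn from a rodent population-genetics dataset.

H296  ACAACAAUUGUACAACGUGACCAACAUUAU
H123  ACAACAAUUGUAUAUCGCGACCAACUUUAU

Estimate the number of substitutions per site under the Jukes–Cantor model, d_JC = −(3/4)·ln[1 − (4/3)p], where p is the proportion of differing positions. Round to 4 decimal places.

The sequences differ at positions 13 (C/U), 15 (A/U), 18 (U/C), 26 (A/U).
p = 4/30 = 0.133333.
d = −0.75 · ln(1 − (4/3)·0.133333) = −0.75 · ln(0.822223) = −0.75 · (-0.195744) = 0.1468.

0.1468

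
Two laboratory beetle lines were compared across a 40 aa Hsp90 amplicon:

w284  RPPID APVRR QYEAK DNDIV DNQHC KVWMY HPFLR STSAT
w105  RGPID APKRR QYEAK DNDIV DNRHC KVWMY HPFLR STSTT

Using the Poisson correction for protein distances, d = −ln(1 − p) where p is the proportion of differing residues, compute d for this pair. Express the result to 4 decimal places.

Differing sites — 2:P/G; 8:V/K; 23:Q/R; 39:A/T.
p = 4/40 = 0.100000.
d = −ln(1 − 0.100000) = −ln(0.900000) = 0.1054.

0.1054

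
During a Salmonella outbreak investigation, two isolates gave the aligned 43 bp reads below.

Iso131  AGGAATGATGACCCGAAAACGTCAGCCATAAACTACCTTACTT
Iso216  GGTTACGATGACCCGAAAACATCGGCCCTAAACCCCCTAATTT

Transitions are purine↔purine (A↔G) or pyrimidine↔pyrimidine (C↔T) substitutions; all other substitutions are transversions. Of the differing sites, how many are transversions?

Differing sites — 1:A/G (Ti); 3:G/T (Tv); 4:A/T (Tv); 6:T/C (Ti); 21:G/A (Ti); 24:A/G (Ti); 28:A/C (Tv); 34:T/C (Ti); 35:A/C (Tv); 39:T/A (Tv); 41:C/T (Ti).
Of the 11 differences, 6 transitions and 5 transversions, so the answer is 5.

5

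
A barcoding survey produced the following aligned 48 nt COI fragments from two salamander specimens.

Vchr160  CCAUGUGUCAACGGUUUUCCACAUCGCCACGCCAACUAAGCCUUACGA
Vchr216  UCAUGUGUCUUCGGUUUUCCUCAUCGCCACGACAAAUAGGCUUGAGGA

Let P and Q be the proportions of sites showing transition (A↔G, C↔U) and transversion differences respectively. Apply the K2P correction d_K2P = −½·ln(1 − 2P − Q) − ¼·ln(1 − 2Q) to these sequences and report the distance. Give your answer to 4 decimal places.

Mismatches occur at site 1 (C↔U, transition), site 10 (A↔U, transversion), site 11 (A↔U, transversion), site 21 (A↔U, transversion), site 32 (C↔A, transversion), site 36 (C↔A, transversion), site 39 (A↔G, transition), site 42 (C↔U, transition), site 44 (U↔G, transversion), site 46 (C↔G, transversion).
Of the 10 differences, 3 transitions and 7 transversions over 48 sites: P = 3/48 = 0.062500, Q = 7/48 = 0.145833.
d = −0.5·ln(0.729167) − 0.25·ln(0.708334) = −0.5·(-0.315852) − 0.25·(-0.344840) = 0.2441.

0.2441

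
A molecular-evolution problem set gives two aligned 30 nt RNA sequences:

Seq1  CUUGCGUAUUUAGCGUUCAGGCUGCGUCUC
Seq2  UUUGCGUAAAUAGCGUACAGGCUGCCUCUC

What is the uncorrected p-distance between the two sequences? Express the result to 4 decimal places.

The sequences differ at positions 1 (C/U), 9 (U/A), 10 (U/A), 17 (U/A), 26 (G/C).
There are 5 differences over 30 sites, so p = 5/30 = 0.1667.

0.1667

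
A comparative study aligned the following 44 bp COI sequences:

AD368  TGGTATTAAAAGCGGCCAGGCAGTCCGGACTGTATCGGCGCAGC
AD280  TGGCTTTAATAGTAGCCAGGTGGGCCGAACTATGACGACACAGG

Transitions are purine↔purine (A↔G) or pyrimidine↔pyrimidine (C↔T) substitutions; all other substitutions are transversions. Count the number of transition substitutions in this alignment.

The sequences differ at positions 4 (T/C, transition), 5 (A/T, transversion), 10 (A/T, transversion), 13 (C/T, transition), 14 (G/A, transition), 21 (C/T, transition), 22 (A/G, transition), 24 (T/G, transversion), 28 (G/A, transition), 32 (G/A, transition), 34 (A/G, transition), 35 (T/A, transversion), 38 (G/A, transition), 40 (G/A, transition), 44 (C/G, transversion).
Of the 15 differences, 10 transitions and 5 transversions, so the answer is 10.

10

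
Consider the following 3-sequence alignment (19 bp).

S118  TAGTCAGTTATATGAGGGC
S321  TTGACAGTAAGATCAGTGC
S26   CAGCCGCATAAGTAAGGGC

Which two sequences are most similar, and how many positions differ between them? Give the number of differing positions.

Pairwise Hamming distances:
  S118 vs S321: 6
  S118 vs S26: 8
  S321 vs S26: 11
The smallest is 6, between S118 and S321.

6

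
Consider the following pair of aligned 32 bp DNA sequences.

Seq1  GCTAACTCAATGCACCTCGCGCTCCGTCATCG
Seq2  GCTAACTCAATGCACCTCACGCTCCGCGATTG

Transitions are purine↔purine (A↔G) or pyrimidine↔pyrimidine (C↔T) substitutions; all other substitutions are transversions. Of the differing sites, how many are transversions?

The sequences differ at positions 19 (G/A, transition), 27 (T/C, transition), 28 (C/G, transversion), 31 (C/T, transition).
Of the 4 differences, 3 transitions and 1 transversion, so the answer is 1.

1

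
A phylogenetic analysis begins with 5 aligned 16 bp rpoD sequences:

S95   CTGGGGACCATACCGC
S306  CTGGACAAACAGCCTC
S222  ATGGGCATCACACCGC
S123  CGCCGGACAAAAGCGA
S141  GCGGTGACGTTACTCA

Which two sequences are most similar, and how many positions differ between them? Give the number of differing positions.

Pairwise Hamming distances:
  S95 vs S306: 8
  S95 vs S222: 4
  S95 vs S123: 7
  S95 vs S141: 8
  S306 vs S222: 8
  S306 vs S123: 11
  S306 vs S141: 12
  S222 vs S123: 10
  S222 vs S141: 11
  S123 vs S141: 11
The smallest is 4, between S95 and S222.

4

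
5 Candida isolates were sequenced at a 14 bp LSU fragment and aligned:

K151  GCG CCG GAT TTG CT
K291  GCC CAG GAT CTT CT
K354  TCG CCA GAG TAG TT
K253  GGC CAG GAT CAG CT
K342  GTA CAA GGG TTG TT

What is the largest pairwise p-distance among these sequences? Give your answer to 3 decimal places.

0.643

Pairwise Hamming distances:
  K151 vs K291: 4
  K151 vs K354: 5
  K151 vs K253: 5
  K151 vs K342: 7
  K291 vs K354: 9
  K291 vs K253: 3
  K291 vs K342: 8
  K354 vs K253: 8
  K354 vs K342: 6
  K253 vs K342: 8
The largest is 9 mismatches, between K291 and K354; p = 9/14 = 0.643.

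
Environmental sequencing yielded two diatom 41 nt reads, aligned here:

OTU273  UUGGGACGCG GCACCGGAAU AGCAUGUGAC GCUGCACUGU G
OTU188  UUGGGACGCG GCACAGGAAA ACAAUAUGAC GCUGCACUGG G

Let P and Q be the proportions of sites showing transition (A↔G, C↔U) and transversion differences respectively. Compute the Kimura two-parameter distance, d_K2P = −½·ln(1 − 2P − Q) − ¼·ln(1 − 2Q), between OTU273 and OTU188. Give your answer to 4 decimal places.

Mismatches occur at site 15 (C↔A, transversion), site 20 (U↔A, transversion), site 22 (G↔C, transversion), site 23 (C↔A, transversion), site 26 (G↔A, transition), site 40 (U↔G, transversion).
Of the 6 differences, 1 transition and 5 transversions over 41 sites: P = 1/41 = 0.024390, Q = 5/41 = 0.121951.
d = −0.5·ln(0.829269) − 0.25·ln(0.756098) = −0.5·(-0.187211) − 0.25·(-0.279584) = 0.1635.

0.1635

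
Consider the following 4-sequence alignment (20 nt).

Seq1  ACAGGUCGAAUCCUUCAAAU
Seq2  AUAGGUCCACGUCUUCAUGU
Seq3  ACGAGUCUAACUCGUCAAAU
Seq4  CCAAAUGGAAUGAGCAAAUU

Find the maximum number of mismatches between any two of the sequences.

Pairwise Hamming distances:
  Seq1 vs Seq2: 7
  Seq1 vs Seq3: 6
  Seq1 vs Seq4: 10
  Seq2 vs Seq3: 9
  Seq2 vs Seq4: 15
  Seq3 vs Seq4: 11
The largest is 15, between Seq2 and Seq4.

15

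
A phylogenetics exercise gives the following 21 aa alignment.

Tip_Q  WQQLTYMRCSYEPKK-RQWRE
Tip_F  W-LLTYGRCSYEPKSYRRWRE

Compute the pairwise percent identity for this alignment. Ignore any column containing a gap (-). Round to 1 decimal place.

78.9%

Excluding the 2 gap columns leaves 19 comparable sites.
Mismatches occur at site 3 (Q↔L), site 7 (M↔G), site 15 (K↔S), site 18 (Q↔R).
15 of the 19 comparable sites match, so the percent identity is 15/19 × 100 = 78.9%.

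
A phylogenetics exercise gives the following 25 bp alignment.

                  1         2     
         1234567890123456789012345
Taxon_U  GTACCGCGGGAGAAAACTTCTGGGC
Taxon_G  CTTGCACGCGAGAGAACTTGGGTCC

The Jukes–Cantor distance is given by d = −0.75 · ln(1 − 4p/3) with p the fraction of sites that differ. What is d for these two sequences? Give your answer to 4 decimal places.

0.5716

The sequences differ at positions 1 (G/C), 3 (A/T), 4 (C/G), 6 (G/A), 9 (G/C), 14 (A/G), 20 (C/G), 21 (T/G), 23 (G/T), 24 (G/C).
p = 10/25 = 0.400000.
d = −0.75 · ln(1 − (4/3)·0.400000) = −0.75 · ln(0.466667) = −0.75 · (-0.762139) = 0.5716.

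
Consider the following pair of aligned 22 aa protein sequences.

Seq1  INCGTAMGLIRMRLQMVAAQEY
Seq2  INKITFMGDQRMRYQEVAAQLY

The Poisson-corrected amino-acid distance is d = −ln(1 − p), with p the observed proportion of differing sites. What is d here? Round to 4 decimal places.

0.4520

Differing sites — 3:C/K; 4:G/I; 6:A/F; 9:L/D; 10:I/Q; 14:L/Y; 16:M/E; 21:E/L.
p = 8/22 = 0.363636.
d = −ln(1 − 0.363636) = −ln(0.636364) = 0.4520.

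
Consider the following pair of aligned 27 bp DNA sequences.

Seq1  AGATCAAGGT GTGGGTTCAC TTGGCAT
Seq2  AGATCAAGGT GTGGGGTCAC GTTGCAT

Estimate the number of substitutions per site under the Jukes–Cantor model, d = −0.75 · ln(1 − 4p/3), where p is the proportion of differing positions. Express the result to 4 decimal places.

0.1203

Mismatches occur at site 16 (T/G), site 21 (T/G), site 23 (G/T).
p = 3/27 = 0.111111.
d = −0.75 · ln(1 − (4/3)·0.111111) = −0.75 · ln(0.851852) = −0.75 · (-0.160342) = 0.1203.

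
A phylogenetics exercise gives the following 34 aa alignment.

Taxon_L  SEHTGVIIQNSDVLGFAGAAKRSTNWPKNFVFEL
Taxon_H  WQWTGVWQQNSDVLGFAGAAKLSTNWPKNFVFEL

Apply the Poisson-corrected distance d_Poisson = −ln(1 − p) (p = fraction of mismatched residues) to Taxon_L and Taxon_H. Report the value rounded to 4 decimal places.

0.1942

The sequences differ at positions 1 (S/W), 2 (E/Q), 3 (H/W), 7 (I/W), 8 (I/Q), 22 (R/L).
p = 6/34 = 0.176471.
d = −ln(1 − 0.176471) = −ln(0.823529) = 0.1942.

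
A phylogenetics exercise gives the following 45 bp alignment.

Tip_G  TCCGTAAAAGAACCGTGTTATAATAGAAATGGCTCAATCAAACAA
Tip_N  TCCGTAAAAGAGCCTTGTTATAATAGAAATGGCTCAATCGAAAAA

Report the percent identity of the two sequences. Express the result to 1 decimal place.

Mismatches occur at site 12 (A→G), site 15 (G→T), site 40 (A→G), site 43 (C→A).
41 of the 45 sites match, so the percent identity is 41/45 × 100 = 91.1%.

91.1%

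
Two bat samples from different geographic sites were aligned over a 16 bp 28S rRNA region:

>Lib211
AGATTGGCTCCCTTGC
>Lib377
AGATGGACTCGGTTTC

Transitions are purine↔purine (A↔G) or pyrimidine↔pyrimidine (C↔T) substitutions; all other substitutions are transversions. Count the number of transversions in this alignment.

4

Differing sites — 5:T/G (Tv); 7:G/A (Ti); 11:C/G (Tv); 12:C/G (Tv); 15:G/T (Tv).
Of the 5 differences, 1 transition and 4 transversions, so the answer is 4.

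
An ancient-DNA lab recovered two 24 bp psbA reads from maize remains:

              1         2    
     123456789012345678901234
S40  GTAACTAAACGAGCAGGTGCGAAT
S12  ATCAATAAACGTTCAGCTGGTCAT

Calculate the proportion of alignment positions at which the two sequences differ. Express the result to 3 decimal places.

The sequences differ at positions 1 (G/A), 3 (A/C), 5 (C/A), 12 (A/T), 13 (G/T), 17 (G/C), 20 (C/G), 21 (G/T), 22 (A/C).
There are 9 differences over 24 sites, so p = 9/24 = 0.375.

0.375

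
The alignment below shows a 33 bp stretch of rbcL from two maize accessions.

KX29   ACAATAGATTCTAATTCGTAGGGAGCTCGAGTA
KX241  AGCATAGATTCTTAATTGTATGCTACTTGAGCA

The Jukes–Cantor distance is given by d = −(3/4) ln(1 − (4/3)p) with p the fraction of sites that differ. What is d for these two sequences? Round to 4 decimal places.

Mismatches occur at site 2 (C↔G), site 3 (A↔C), site 13 (A↔T), site 15 (T↔A), site 17 (C↔T), site 21 (G↔T), site 23 (G↔C), site 24 (A↔T), site 25 (G↔A), site 28 (C↔T), site 32 (T↔C).
p = 11/33 = 0.333333.
d = −0.75 · ln(1 − (4/3)·0.333333) = −0.75 · ln(0.555556) = −0.75 · (-0.587786) = 0.4408.

0.4408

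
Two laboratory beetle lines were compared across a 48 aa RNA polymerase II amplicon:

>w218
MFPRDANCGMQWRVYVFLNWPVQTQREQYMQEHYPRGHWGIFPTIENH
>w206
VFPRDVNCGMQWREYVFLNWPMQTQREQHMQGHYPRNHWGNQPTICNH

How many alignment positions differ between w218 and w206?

Mismatches occur at site 1 (M/V), site 6 (A/V), site 14 (V/E), site 22 (V/M), site 29 (Y/H), site 32 (E/G), site 37 (G/N), site 41 (I/N), site 42 (F/Q), site 46 (E/C).
That gives 10 mismatches out of 48 aligned sites, so the Hamming distance is 10.

10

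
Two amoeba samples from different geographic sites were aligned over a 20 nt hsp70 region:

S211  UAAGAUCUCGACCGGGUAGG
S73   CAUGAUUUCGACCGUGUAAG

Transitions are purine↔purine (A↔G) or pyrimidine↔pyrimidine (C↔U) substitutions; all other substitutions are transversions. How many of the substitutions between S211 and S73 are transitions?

Differing sites — 1:U/C (Ti); 3:A/U (Tv); 7:C/U (Ti); 15:G/U (Tv); 19:G/A (Ti).
Of the 5 differences, 3 transitions and 2 transversions, so the answer is 3.

3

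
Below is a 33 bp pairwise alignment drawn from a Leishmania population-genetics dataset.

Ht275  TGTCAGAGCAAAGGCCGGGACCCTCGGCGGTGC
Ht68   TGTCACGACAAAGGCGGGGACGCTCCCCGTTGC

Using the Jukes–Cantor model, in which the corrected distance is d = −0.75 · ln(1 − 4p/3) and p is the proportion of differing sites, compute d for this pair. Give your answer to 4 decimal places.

0.2928

Differing sites — 6:G/C; 7:A/G; 8:G/A; 16:C/G; 22:C/G; 26:G/C; 27:G/C; 30:G/T.
p = 8/33 = 0.242424.
d = −0.75 · ln(1 − (4/3)·0.242424) = −0.75 · ln(0.676768) = −0.75 · (-0.390427) = 0.2928.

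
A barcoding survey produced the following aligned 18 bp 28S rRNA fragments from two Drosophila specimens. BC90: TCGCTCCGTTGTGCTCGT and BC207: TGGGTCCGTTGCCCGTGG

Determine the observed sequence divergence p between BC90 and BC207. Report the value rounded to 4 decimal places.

0.3889

The sequences differ at positions 2 (C/G), 4 (C/G), 12 (T/C), 13 (G/C), 15 (T/G), 16 (C/T), 18 (T/G).
There are 7 differences over 18 sites, so p = 7/18 = 0.3889.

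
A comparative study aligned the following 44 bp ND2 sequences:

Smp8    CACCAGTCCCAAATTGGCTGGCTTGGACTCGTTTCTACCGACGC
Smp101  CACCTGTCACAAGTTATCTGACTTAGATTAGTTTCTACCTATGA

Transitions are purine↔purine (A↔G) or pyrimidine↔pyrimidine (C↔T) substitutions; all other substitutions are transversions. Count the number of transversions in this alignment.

6

Differing sites — 5:A/T (Tv); 9:C/A (Tv); 13:A/G (Ti); 16:G/A (Ti); 17:G/T (Tv); 21:G/A (Ti); 25:G/A (Ti); 28:C/T (Ti); 30:C/A (Tv); 40:G/T (Tv); 42:C/T (Ti); 44:C/A (Tv).
Of the 12 differences, 6 transitions and 6 transversions, so the answer is 6.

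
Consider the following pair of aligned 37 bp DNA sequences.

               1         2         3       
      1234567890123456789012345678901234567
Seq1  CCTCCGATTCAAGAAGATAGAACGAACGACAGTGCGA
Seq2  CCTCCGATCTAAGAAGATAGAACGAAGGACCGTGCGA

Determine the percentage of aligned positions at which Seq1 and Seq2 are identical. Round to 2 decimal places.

Differing sites — 9:T/C; 10:C/T; 27:C/G; 31:A/C.
33 of the 37 sites match, so the percent identity is 33/37 × 100 = 89.19%.

89.19%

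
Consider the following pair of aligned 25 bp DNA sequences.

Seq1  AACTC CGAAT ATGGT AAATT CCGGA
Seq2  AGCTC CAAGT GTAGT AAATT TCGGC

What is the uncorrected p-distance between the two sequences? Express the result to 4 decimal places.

0.2800

The sequences differ at positions 2 (A/G), 7 (G/A), 9 (A/G), 11 (A/G), 13 (G/A), 21 (C/T), 25 (A/C).
There are 7 differences over 25 sites, so p = 7/25 = 0.2800.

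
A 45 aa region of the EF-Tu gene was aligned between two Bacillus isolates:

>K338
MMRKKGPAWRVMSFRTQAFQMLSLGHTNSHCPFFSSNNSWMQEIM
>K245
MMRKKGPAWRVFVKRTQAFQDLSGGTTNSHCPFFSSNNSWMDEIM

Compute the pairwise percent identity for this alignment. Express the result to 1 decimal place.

Mismatches occur at site 12 (M/F), site 13 (S/V), site 14 (F/K), site 21 (M/D), site 24 (L/G), site 26 (H/T), site 42 (Q/D).
38 of the 45 sites match, so the percent identity is 38/45 × 100 = 84.4%.

84.4%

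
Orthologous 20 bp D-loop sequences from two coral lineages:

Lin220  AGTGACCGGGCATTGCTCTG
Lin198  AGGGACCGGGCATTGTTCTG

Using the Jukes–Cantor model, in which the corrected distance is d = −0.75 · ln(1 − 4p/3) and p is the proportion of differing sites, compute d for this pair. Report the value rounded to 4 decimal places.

0.1073

Mismatches occur at site 3 (T/G), site 16 (C/T).
p = 2/20 = 0.100000.
d = −0.75 · ln(1 − (4/3)·0.100000) = −0.75 · ln(0.866667) = −0.75 · (-0.143100) = 0.1073.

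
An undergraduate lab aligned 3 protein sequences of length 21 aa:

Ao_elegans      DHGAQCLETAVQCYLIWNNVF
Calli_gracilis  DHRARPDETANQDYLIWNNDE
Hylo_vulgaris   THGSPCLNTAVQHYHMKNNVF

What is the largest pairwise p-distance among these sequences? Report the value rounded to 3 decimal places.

0.667

Pairwise Hamming distances:
  Ao_elegans vs Calli_gracilis: 8
  Ao_elegans vs Hylo_vulgaris: 8
  Calli_gracilis vs Hylo_vulgaris: 14
The largest is 14 mismatches, between Calli_gracilis and Hylo_vulgaris; p = 14/21 = 0.667.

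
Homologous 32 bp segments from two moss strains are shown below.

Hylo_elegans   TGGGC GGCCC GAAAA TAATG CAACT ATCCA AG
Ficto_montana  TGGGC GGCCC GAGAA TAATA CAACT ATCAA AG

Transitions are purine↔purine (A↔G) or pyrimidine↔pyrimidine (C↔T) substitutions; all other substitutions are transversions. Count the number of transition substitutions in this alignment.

Mismatches occur at site 13 (A↔G, transition), site 20 (G↔A, transition), site 29 (C↔A, transversion).
Of the 3 differences, 2 transitions and 1 transversion, so the answer is 2.

2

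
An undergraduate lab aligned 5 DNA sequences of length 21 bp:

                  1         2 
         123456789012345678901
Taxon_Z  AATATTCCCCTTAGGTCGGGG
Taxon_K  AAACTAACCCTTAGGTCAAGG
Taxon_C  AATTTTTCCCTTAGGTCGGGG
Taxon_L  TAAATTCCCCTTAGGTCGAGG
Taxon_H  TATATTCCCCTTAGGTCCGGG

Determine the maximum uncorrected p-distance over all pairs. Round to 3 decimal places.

0.333

Pairwise Hamming distances:
  Taxon_Z vs Taxon_K: 6
  Taxon_Z vs Taxon_C: 2
  Taxon_Z vs Taxon_L: 3
  Taxon_Z vs Taxon_H: 2
  Taxon_K vs Taxon_C: 6
  Taxon_K vs Taxon_L: 5
  Taxon_K vs Taxon_H: 7
  Taxon_C vs Taxon_L: 5
  Taxon_C vs Taxon_H: 4
  Taxon_L vs Taxon_H: 3
The largest is 7 mismatches, between Taxon_K and Taxon_H; p = 7/21 = 0.333.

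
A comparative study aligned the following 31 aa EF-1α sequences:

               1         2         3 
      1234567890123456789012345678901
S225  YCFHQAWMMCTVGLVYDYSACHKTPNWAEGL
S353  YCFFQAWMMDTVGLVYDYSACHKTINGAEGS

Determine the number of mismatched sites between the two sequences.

5

Mismatches occur at site 4 (H↔F), site 10 (C↔D), site 25 (P↔I), site 27 (W↔G), site 31 (L↔S).
That gives 5 mismatches out of 31 aligned sites, so the Hamming distance is 5.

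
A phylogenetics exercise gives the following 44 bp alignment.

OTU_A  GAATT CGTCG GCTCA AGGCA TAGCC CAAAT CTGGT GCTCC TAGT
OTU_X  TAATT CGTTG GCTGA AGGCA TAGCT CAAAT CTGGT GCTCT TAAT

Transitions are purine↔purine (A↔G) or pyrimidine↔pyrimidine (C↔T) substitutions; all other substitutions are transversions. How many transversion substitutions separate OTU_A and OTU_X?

2

Differing sites — 1:G/T (Tv); 9:C/T (Ti); 14:C/G (Tv); 25:C/T (Ti); 40:C/T (Ti); 43:G/A (Ti).
Of the 6 differences, 4 transitions and 2 transversions, so the answer is 2.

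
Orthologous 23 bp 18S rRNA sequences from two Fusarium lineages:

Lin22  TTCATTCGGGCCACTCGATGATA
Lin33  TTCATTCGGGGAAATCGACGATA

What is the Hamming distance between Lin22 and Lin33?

4

Mismatches occur at site 11 (C↔G), site 12 (C↔A), site 14 (C↔A), site 19 (T↔C).
That gives 4 mismatches out of 23 aligned sites, so the Hamming distance is 4.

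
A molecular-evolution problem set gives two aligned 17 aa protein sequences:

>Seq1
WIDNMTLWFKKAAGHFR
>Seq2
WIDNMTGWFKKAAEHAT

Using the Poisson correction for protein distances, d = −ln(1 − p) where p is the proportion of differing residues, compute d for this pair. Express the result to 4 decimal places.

0.2683

Differing sites — 7:L/G; 14:G/E; 16:F/A; 17:R/T.
p = 4/17 = 0.235294.
d = −ln(1 − 0.235294) = −ln(0.764706) = 0.2683.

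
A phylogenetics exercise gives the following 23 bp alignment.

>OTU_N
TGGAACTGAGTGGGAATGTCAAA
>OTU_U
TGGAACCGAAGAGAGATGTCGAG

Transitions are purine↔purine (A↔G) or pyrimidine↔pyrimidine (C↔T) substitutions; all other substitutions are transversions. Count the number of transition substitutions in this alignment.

7

Mismatches occur at site 7 (T/C, transition), site 10 (G/A, transition), site 11 (T/G, transversion), site 12 (G/A, transition), site 14 (G/A, transition), site 15 (A/G, transition), site 21 (A/G, transition), site 23 (A/G, transition).
Of the 8 differences, 7 transitions and 1 transversion, so the answer is 7.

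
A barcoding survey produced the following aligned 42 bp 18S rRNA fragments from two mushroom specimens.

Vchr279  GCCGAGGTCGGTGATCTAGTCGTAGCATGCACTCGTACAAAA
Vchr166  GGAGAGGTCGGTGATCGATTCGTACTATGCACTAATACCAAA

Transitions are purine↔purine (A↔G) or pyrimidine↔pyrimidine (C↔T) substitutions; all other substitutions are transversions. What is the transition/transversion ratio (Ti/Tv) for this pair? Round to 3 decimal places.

The sequences differ at positions 2 (C/G, transversion), 3 (C/A, transversion), 17 (T/G, transversion), 19 (G/T, transversion), 25 (G/C, transversion), 26 (C/T, transition), 34 (C/A, transversion), 35 (G/A, transition), 39 (A/C, transversion).
Of the 9 differences, 2 transitions and 7 transversions, so Ti/Tv = 2/7 = 0.286.

0.286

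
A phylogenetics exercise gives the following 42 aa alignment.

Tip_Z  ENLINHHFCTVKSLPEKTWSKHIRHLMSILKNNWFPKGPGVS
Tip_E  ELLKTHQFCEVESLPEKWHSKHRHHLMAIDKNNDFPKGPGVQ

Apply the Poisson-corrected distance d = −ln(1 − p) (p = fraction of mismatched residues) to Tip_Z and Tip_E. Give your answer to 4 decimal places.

0.4055

Mismatches occur at site 2 (N↔L), site 4 (I↔K), site 5 (N↔T), site 7 (H↔Q), site 10 (T↔E), site 12 (K↔E), site 18 (T↔W), site 19 (W↔H), site 23 (I↔R), site 24 (R↔H), site 28 (S↔A), site 30 (L↔D), site 34 (W↔D), site 42 (S↔Q).
p = 14/42 = 0.333333.
d = −ln(1 − 0.333333) = −ln(0.666667) = 0.4055.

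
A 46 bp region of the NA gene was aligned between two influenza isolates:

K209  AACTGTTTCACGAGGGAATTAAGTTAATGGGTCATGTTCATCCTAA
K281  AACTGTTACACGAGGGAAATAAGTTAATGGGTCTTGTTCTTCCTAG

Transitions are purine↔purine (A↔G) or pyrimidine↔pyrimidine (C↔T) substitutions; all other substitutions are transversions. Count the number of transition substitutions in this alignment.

1

The sequences differ at positions 8 (T/A, transversion), 19 (T/A, transversion), 34 (A/T, transversion), 40 (A/T, transversion), 46 (A/G, transition).
Of the 5 differences, 1 transition and 4 transversions, so the answer is 1.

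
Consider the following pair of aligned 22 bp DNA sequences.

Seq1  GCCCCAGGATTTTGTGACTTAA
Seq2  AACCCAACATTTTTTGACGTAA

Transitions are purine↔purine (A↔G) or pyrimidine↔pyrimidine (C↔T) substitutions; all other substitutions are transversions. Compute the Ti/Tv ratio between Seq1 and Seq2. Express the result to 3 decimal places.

0.500

Mismatches occur at site 1 (G/A, transition), site 2 (C/A, transversion), site 7 (G/A, transition), site 8 (G/C, transversion), site 14 (G/T, transversion), site 19 (T/G, transversion).
Of the 6 differences, 2 transitions and 4 transversions, so Ti/Tv = 2/4 = 0.500.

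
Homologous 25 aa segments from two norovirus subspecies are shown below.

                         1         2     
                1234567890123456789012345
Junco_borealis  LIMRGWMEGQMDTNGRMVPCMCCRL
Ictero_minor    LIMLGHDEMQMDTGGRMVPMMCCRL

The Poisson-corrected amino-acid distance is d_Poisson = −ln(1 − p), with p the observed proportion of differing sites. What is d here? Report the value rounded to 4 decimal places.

Differing sites — 4:R/L; 6:W/H; 7:M/D; 9:G/M; 14:N/G; 20:C/M.
p = 6/25 = 0.240000.
d = −ln(1 − 0.240000) = −ln(0.760000) = 0.2744.

0.2744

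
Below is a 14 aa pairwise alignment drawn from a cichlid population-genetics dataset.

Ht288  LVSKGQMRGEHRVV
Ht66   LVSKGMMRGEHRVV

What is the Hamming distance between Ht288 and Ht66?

1

Differing sites — 6:Q/M.
That gives 1 mismatch out of 14 aligned sites, so the Hamming distance is 1.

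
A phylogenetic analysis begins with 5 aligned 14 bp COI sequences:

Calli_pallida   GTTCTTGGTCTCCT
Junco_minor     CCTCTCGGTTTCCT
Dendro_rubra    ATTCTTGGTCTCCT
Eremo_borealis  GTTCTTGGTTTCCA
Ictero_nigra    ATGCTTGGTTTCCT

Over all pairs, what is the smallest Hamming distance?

1

Pairwise Hamming distances:
  Calli_pallida vs Junco_minor: 4
  Calli_pallida vs Dendro_rubra: 1
  Calli_pallida vs Eremo_borealis: 2
  Calli_pallida vs Ictero_nigra: 3
  Junco_minor vs Dendro_rubra: 4
  Junco_minor vs Eremo_borealis: 4
  Junco_minor vs Ictero_nigra: 4
  Dendro_rubra vs Eremo_borealis: 3
  Dendro_rubra vs Ictero_nigra: 2
  Eremo_borealis vs Ictero_nigra: 3
The smallest is 1, between Calli_pallida and Dendro_rubra.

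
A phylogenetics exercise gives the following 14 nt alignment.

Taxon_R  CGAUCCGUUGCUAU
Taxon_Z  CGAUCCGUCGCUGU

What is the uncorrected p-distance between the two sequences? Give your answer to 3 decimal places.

0.143

Differing sites — 9:U/C; 13:A/G.
There are 2 differences over 14 sites, so p = 2/14 = 0.143.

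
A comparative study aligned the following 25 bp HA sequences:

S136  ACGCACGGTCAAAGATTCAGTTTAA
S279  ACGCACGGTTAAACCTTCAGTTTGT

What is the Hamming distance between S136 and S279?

Differing sites — 10:C/T; 14:G/C; 15:A/C; 24:A/G; 25:A/T.
That gives 5 mismatches out of 25 aligned sites, so the Hamming distance is 5.

5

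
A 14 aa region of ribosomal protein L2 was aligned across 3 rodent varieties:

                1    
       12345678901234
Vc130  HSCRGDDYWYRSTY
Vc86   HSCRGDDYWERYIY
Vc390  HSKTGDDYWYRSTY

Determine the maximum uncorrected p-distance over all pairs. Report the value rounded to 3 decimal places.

Pairwise Hamming distances:
  Vc130 vs Vc86: 3
  Vc130 vs Vc390: 2
  Vc86 vs Vc390: 5
The largest is 5 mismatches, between Vc86 and Vc390; p = 5/14 = 0.357.

0.357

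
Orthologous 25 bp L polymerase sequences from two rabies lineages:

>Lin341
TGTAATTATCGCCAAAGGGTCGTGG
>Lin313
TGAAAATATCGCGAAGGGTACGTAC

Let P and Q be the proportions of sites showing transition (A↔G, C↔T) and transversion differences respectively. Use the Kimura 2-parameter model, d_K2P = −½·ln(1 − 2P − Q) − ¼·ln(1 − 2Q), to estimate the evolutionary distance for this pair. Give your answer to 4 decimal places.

The sequences differ at positions 3 (T/A, transversion), 6 (T/A, transversion), 13 (C/G, transversion), 16 (A/G, transition), 19 (G/T, transversion), 20 (T/A, transversion), 24 (G/A, transition), 25 (G/C, transversion).
Of the 8 differences, 2 transitions and 6 transversions over 25 sites: P = 2/25 = 0.080000, Q = 6/25 = 0.240000.
d = −0.5·ln(0.600000) − 0.25·ln(0.520000) = −0.5·(-0.510826) − 0.25·(-0.653926) = 0.4189.

0.4189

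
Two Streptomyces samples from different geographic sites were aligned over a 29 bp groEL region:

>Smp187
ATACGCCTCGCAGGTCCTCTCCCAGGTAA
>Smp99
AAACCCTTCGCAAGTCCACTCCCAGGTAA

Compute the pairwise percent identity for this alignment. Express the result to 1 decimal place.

Mismatches occur at site 2 (T↔A), site 5 (G↔C), site 7 (C↔T), site 13 (G↔A), site 18 (T↔A).
24 of the 29 sites match, so the percent identity is 24/29 × 100 = 82.8%.

82.8%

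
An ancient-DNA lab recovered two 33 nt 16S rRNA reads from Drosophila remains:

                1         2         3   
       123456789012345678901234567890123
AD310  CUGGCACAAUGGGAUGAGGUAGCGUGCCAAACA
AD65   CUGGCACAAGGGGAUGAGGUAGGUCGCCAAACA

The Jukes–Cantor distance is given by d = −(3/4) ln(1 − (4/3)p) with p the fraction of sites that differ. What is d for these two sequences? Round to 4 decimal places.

Differing sites — 10:U/G; 23:C/G; 24:G/U; 25:U/C.
p = 4/33 = 0.121212.
d = −0.75 · ln(1 − (4/3)·0.121212) = −0.75 · ln(0.838384) = −0.75 · (-0.176279) = 0.1322.

0.1322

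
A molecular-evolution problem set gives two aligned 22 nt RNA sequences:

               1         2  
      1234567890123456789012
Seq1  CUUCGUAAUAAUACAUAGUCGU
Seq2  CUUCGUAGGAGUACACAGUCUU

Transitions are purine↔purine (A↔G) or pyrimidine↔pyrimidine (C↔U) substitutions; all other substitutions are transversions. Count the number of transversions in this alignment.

The sequences differ at positions 8 (A/G, transition), 9 (U/G, transversion), 11 (A/G, transition), 16 (U/C, transition), 21 (G/U, transversion).
Of the 5 differences, 3 transitions and 2 transversions, so the answer is 2.

2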